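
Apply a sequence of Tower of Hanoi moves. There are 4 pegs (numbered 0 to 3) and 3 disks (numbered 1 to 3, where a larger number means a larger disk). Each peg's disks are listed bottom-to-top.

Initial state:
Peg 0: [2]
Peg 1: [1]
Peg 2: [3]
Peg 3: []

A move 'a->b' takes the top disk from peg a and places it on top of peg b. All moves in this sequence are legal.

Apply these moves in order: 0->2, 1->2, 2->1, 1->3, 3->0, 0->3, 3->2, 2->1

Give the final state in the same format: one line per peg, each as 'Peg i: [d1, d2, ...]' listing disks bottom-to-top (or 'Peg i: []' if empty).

After move 1 (0->2):
Peg 0: []
Peg 1: [1]
Peg 2: [3, 2]
Peg 3: []

After move 2 (1->2):
Peg 0: []
Peg 1: []
Peg 2: [3, 2, 1]
Peg 3: []

After move 3 (2->1):
Peg 0: []
Peg 1: [1]
Peg 2: [3, 2]
Peg 3: []

After move 4 (1->3):
Peg 0: []
Peg 1: []
Peg 2: [3, 2]
Peg 3: [1]

After move 5 (3->0):
Peg 0: [1]
Peg 1: []
Peg 2: [3, 2]
Peg 3: []

After move 6 (0->3):
Peg 0: []
Peg 1: []
Peg 2: [3, 2]
Peg 3: [1]

After move 7 (3->2):
Peg 0: []
Peg 1: []
Peg 2: [3, 2, 1]
Peg 3: []

After move 8 (2->1):
Peg 0: []
Peg 1: [1]
Peg 2: [3, 2]
Peg 3: []

Answer: Peg 0: []
Peg 1: [1]
Peg 2: [3, 2]
Peg 3: []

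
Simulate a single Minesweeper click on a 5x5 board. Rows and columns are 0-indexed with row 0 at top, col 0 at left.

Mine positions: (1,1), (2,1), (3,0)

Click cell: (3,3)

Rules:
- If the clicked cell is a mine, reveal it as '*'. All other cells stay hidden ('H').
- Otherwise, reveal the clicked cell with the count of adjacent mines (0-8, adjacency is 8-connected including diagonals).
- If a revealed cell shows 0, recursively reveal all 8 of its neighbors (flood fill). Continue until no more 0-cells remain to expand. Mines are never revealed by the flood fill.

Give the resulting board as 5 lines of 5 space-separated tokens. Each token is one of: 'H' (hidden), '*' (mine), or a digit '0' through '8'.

H H 1 0 0
H H 2 0 0
H H 2 0 0
H 2 1 0 0
H 1 0 0 0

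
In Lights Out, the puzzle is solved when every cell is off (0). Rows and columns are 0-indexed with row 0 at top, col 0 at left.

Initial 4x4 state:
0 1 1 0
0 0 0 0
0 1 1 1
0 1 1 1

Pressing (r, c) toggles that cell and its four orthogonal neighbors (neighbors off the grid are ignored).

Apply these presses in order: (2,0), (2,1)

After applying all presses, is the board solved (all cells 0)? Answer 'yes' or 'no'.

After press 1 at (2,0):
0 1 1 0
1 0 0 0
1 0 1 1
1 1 1 1

After press 2 at (2,1):
0 1 1 0
1 1 0 0
0 1 0 1
1 0 1 1

Lights still on: 9

Answer: no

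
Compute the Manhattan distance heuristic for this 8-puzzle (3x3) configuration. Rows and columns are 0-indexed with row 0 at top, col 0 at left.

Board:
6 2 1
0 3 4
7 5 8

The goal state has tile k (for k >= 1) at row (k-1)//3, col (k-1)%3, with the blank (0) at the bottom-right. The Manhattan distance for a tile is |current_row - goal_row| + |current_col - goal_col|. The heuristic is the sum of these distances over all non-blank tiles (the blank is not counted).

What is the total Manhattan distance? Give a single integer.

Answer: 11

Derivation:
Tile 6: at (0,0), goal (1,2), distance |0-1|+|0-2| = 3
Tile 2: at (0,1), goal (0,1), distance |0-0|+|1-1| = 0
Tile 1: at (0,2), goal (0,0), distance |0-0|+|2-0| = 2
Tile 3: at (1,1), goal (0,2), distance |1-0|+|1-2| = 2
Tile 4: at (1,2), goal (1,0), distance |1-1|+|2-0| = 2
Tile 7: at (2,0), goal (2,0), distance |2-2|+|0-0| = 0
Tile 5: at (2,1), goal (1,1), distance |2-1|+|1-1| = 1
Tile 8: at (2,2), goal (2,1), distance |2-2|+|2-1| = 1
Sum: 3 + 0 + 2 + 2 + 2 + 0 + 1 + 1 = 11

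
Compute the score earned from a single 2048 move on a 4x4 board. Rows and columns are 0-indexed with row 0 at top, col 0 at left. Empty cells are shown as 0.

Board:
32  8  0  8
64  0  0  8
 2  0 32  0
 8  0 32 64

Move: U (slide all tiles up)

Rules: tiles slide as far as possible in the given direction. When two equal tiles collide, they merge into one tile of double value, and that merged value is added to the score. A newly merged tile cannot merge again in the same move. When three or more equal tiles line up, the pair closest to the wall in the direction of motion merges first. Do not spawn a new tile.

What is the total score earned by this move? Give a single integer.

Answer: 80

Derivation:
Slide up:
col 0: [32, 64, 2, 8] -> [32, 64, 2, 8]  score +0 (running 0)
col 1: [8, 0, 0, 0] -> [8, 0, 0, 0]  score +0 (running 0)
col 2: [0, 0, 32, 32] -> [64, 0, 0, 0]  score +64 (running 64)
col 3: [8, 8, 0, 64] -> [16, 64, 0, 0]  score +16 (running 80)
Board after move:
32  8 64 16
64  0  0 64
 2  0  0  0
 8  0  0  0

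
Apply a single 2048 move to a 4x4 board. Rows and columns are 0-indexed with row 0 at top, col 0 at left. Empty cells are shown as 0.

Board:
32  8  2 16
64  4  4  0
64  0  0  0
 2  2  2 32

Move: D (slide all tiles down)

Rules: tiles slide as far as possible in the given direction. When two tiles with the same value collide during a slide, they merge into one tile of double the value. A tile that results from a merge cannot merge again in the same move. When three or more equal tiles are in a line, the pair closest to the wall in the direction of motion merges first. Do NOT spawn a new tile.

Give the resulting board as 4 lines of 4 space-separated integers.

Slide down:
col 0: [32, 64, 64, 2] -> [0, 32, 128, 2]
col 1: [8, 4, 0, 2] -> [0, 8, 4, 2]
col 2: [2, 4, 0, 2] -> [0, 2, 4, 2]
col 3: [16, 0, 0, 32] -> [0, 0, 16, 32]

Answer:   0   0   0   0
 32   8   2   0
128   4   4  16
  2   2   2  32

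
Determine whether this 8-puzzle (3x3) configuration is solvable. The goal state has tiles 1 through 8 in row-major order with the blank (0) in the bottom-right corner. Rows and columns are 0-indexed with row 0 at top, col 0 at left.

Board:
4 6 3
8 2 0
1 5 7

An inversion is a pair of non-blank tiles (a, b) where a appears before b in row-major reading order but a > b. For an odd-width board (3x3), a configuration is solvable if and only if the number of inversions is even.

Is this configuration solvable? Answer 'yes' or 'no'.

Answer: yes

Derivation:
Inversions (pairs i<j in row-major order where tile[i] > tile[j] > 0): 14
14 is even, so the puzzle is solvable.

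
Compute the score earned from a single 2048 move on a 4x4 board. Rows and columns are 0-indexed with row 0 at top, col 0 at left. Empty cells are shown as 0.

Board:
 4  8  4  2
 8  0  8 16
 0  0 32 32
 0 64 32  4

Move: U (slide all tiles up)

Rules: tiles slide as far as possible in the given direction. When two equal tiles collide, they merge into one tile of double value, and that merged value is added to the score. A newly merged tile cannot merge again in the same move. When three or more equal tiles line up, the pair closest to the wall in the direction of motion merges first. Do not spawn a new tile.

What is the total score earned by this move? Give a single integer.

Answer: 64

Derivation:
Slide up:
col 0: [4, 8, 0, 0] -> [4, 8, 0, 0]  score +0 (running 0)
col 1: [8, 0, 0, 64] -> [8, 64, 0, 0]  score +0 (running 0)
col 2: [4, 8, 32, 32] -> [4, 8, 64, 0]  score +64 (running 64)
col 3: [2, 16, 32, 4] -> [2, 16, 32, 4]  score +0 (running 64)
Board after move:
 4  8  4  2
 8 64  8 16
 0  0 64 32
 0  0  0  4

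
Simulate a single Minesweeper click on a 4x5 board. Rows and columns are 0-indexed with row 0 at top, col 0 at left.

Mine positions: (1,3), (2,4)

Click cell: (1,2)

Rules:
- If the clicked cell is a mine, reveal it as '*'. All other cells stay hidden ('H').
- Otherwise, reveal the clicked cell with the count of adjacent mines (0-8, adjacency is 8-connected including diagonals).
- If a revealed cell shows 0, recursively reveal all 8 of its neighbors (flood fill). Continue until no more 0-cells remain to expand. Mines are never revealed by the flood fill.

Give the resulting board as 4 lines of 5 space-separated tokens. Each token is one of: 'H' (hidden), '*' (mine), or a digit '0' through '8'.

H H H H H
H H 1 H H
H H H H H
H H H H H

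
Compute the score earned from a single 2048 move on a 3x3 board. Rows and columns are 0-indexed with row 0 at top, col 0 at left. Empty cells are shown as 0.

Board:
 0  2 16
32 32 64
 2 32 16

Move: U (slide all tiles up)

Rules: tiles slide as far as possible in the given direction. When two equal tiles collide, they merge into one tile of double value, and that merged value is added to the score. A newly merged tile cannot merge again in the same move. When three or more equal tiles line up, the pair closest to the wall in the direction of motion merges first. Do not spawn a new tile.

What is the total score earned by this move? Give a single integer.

Answer: 64

Derivation:
Slide up:
col 0: [0, 32, 2] -> [32, 2, 0]  score +0 (running 0)
col 1: [2, 32, 32] -> [2, 64, 0]  score +64 (running 64)
col 2: [16, 64, 16] -> [16, 64, 16]  score +0 (running 64)
Board after move:
32  2 16
 2 64 64
 0  0 16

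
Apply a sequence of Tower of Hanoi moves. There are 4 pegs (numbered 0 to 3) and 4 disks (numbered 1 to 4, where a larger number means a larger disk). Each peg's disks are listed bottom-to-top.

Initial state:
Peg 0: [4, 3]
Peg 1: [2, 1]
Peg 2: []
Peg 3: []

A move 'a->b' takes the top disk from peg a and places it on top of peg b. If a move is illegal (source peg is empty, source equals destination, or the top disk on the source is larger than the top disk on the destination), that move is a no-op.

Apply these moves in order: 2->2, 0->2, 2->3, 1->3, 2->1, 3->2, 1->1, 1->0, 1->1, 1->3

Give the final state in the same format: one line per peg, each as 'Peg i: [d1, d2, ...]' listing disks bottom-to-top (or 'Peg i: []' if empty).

After move 1 (2->2):
Peg 0: [4, 3]
Peg 1: [2, 1]
Peg 2: []
Peg 3: []

After move 2 (0->2):
Peg 0: [4]
Peg 1: [2, 1]
Peg 2: [3]
Peg 3: []

After move 3 (2->3):
Peg 0: [4]
Peg 1: [2, 1]
Peg 2: []
Peg 3: [3]

After move 4 (1->3):
Peg 0: [4]
Peg 1: [2]
Peg 2: []
Peg 3: [3, 1]

After move 5 (2->1):
Peg 0: [4]
Peg 1: [2]
Peg 2: []
Peg 3: [3, 1]

After move 6 (3->2):
Peg 0: [4]
Peg 1: [2]
Peg 2: [1]
Peg 3: [3]

After move 7 (1->1):
Peg 0: [4]
Peg 1: [2]
Peg 2: [1]
Peg 3: [3]

After move 8 (1->0):
Peg 0: [4, 2]
Peg 1: []
Peg 2: [1]
Peg 3: [3]

After move 9 (1->1):
Peg 0: [4, 2]
Peg 1: []
Peg 2: [1]
Peg 3: [3]

After move 10 (1->3):
Peg 0: [4, 2]
Peg 1: []
Peg 2: [1]
Peg 3: [3]

Answer: Peg 0: [4, 2]
Peg 1: []
Peg 2: [1]
Peg 3: [3]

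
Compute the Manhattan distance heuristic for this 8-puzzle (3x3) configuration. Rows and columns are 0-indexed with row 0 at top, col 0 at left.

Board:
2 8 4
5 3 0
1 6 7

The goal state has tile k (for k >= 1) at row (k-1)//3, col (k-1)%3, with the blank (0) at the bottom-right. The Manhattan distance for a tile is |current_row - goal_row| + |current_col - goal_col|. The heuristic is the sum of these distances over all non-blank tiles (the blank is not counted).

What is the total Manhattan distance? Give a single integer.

Answer: 15

Derivation:
Tile 2: (0,0)->(0,1) = 1
Tile 8: (0,1)->(2,1) = 2
Tile 4: (0,2)->(1,0) = 3
Tile 5: (1,0)->(1,1) = 1
Tile 3: (1,1)->(0,2) = 2
Tile 1: (2,0)->(0,0) = 2
Tile 6: (2,1)->(1,2) = 2
Tile 7: (2,2)->(2,0) = 2
Sum: 1 + 2 + 3 + 1 + 2 + 2 + 2 + 2 = 15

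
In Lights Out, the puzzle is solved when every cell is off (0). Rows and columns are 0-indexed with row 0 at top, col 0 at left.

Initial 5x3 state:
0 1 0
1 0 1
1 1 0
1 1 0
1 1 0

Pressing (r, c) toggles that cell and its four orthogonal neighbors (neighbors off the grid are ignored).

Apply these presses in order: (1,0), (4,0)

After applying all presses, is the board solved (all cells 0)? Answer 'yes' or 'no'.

After press 1 at (1,0):
1 1 0
0 1 1
0 1 0
1 1 0
1 1 0

After press 2 at (4,0):
1 1 0
0 1 1
0 1 0
0 1 0
0 0 0

Lights still on: 6

Answer: no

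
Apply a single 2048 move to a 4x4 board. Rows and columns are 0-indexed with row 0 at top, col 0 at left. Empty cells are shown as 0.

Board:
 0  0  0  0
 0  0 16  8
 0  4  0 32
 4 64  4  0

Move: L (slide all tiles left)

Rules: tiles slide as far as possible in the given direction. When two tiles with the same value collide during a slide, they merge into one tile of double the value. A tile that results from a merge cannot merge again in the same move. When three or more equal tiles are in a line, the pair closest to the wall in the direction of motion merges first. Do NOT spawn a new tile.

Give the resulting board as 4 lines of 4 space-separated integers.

Answer:  0  0  0  0
16  8  0  0
 4 32  0  0
 4 64  4  0

Derivation:
Slide left:
row 0: [0, 0, 0, 0] -> [0, 0, 0, 0]
row 1: [0, 0, 16, 8] -> [16, 8, 0, 0]
row 2: [0, 4, 0, 32] -> [4, 32, 0, 0]
row 3: [4, 64, 4, 0] -> [4, 64, 4, 0]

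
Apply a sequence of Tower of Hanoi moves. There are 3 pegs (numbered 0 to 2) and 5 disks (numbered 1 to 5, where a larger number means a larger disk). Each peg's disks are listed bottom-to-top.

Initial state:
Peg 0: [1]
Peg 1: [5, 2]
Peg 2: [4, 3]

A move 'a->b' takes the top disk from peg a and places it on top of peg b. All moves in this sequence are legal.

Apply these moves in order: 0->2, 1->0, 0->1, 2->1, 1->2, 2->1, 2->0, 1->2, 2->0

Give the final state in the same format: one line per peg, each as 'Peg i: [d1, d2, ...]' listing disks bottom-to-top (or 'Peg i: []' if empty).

Answer: Peg 0: [3, 1]
Peg 1: [5, 2]
Peg 2: [4]

Derivation:
After move 1 (0->2):
Peg 0: []
Peg 1: [5, 2]
Peg 2: [4, 3, 1]

After move 2 (1->0):
Peg 0: [2]
Peg 1: [5]
Peg 2: [4, 3, 1]

After move 3 (0->1):
Peg 0: []
Peg 1: [5, 2]
Peg 2: [4, 3, 1]

After move 4 (2->1):
Peg 0: []
Peg 1: [5, 2, 1]
Peg 2: [4, 3]

After move 5 (1->2):
Peg 0: []
Peg 1: [5, 2]
Peg 2: [4, 3, 1]

After move 6 (2->1):
Peg 0: []
Peg 1: [5, 2, 1]
Peg 2: [4, 3]

After move 7 (2->0):
Peg 0: [3]
Peg 1: [5, 2, 1]
Peg 2: [4]

After move 8 (1->2):
Peg 0: [3]
Peg 1: [5, 2]
Peg 2: [4, 1]

After move 9 (2->0):
Peg 0: [3, 1]
Peg 1: [5, 2]
Peg 2: [4]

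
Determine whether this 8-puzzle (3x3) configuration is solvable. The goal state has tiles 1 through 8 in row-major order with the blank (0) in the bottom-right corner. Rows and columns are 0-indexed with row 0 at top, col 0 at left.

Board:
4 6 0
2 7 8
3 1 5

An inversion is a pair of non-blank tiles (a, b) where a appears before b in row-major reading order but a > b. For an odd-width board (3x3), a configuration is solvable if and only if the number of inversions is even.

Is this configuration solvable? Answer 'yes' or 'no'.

Answer: no

Derivation:
Inversions (pairs i<j in row-major order where tile[i] > tile[j] > 0): 15
15 is odd, so the puzzle is not solvable.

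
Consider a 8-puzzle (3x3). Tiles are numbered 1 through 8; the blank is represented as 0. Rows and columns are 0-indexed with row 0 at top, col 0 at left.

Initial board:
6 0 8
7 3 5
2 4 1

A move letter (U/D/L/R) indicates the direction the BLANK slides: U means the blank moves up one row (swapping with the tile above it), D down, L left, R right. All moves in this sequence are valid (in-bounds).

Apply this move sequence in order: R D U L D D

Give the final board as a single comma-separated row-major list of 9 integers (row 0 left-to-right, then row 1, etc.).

Answer: 6, 3, 8, 7, 4, 5, 2, 0, 1

Derivation:
After move 1 (R):
6 8 0
7 3 5
2 4 1

After move 2 (D):
6 8 5
7 3 0
2 4 1

After move 3 (U):
6 8 0
7 3 5
2 4 1

After move 4 (L):
6 0 8
7 3 5
2 4 1

After move 5 (D):
6 3 8
7 0 5
2 4 1

After move 6 (D):
6 3 8
7 4 5
2 0 1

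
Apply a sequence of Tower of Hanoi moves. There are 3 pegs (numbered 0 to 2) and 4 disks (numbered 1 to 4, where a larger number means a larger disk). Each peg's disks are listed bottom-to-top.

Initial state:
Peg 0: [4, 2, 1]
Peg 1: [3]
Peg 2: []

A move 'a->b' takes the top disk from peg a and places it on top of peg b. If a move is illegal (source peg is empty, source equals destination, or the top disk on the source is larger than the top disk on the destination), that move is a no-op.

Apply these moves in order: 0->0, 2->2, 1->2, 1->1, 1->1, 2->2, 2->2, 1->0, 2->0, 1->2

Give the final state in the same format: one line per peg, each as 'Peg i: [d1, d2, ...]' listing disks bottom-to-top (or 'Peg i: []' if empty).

After move 1 (0->0):
Peg 0: [4, 2, 1]
Peg 1: [3]
Peg 2: []

After move 2 (2->2):
Peg 0: [4, 2, 1]
Peg 1: [3]
Peg 2: []

After move 3 (1->2):
Peg 0: [4, 2, 1]
Peg 1: []
Peg 2: [3]

After move 4 (1->1):
Peg 0: [4, 2, 1]
Peg 1: []
Peg 2: [3]

After move 5 (1->1):
Peg 0: [4, 2, 1]
Peg 1: []
Peg 2: [3]

After move 6 (2->2):
Peg 0: [4, 2, 1]
Peg 1: []
Peg 2: [3]

After move 7 (2->2):
Peg 0: [4, 2, 1]
Peg 1: []
Peg 2: [3]

After move 8 (1->0):
Peg 0: [4, 2, 1]
Peg 1: []
Peg 2: [3]

After move 9 (2->0):
Peg 0: [4, 2, 1]
Peg 1: []
Peg 2: [3]

After move 10 (1->2):
Peg 0: [4, 2, 1]
Peg 1: []
Peg 2: [3]

Answer: Peg 0: [4, 2, 1]
Peg 1: []
Peg 2: [3]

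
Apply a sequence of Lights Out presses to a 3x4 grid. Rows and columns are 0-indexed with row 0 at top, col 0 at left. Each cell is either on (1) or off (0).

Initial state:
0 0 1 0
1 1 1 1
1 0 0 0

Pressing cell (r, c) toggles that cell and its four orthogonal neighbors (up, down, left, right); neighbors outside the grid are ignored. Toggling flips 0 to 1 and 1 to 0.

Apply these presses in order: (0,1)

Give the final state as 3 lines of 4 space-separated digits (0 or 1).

After press 1 at (0,1):
1 1 0 0
1 0 1 1
1 0 0 0

Answer: 1 1 0 0
1 0 1 1
1 0 0 0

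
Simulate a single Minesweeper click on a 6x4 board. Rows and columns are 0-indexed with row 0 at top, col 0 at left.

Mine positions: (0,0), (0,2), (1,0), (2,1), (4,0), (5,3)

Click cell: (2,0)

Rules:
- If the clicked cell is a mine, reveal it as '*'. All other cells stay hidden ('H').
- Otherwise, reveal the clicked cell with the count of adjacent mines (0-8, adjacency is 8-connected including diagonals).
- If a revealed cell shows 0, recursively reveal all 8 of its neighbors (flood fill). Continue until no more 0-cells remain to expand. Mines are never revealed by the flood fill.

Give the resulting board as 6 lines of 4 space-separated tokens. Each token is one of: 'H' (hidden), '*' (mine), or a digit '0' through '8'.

H H H H
H H H H
2 H H H
H H H H
H H H H
H H H H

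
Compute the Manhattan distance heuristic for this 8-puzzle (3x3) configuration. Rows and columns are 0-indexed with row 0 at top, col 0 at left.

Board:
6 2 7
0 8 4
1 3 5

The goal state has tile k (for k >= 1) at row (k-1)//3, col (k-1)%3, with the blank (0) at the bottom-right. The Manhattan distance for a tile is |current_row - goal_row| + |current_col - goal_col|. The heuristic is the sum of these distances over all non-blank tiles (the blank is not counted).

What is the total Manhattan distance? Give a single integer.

Answer: 17

Derivation:
Tile 6: (0,0)->(1,2) = 3
Tile 2: (0,1)->(0,1) = 0
Tile 7: (0,2)->(2,0) = 4
Tile 8: (1,1)->(2,1) = 1
Tile 4: (1,2)->(1,0) = 2
Tile 1: (2,0)->(0,0) = 2
Tile 3: (2,1)->(0,2) = 3
Tile 5: (2,2)->(1,1) = 2
Sum: 3 + 0 + 4 + 1 + 2 + 2 + 3 + 2 = 17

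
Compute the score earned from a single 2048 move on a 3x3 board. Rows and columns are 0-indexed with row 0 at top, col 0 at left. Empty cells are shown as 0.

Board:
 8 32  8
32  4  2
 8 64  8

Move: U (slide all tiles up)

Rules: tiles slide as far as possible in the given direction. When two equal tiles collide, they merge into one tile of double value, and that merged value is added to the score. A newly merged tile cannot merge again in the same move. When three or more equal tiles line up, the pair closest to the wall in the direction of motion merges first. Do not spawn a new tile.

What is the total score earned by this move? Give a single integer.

Answer: 0

Derivation:
Slide up:
col 0: [8, 32, 8] -> [8, 32, 8]  score +0 (running 0)
col 1: [32, 4, 64] -> [32, 4, 64]  score +0 (running 0)
col 2: [8, 2, 8] -> [8, 2, 8]  score +0 (running 0)
Board after move:
 8 32  8
32  4  2
 8 64  8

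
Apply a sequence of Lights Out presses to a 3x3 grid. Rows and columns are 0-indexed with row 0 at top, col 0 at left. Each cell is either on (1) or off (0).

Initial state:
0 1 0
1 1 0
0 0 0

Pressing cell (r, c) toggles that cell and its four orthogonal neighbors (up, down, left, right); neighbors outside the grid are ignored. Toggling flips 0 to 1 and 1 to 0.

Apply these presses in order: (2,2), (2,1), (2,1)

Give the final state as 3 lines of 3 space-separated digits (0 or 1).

After press 1 at (2,2):
0 1 0
1 1 1
0 1 1

After press 2 at (2,1):
0 1 0
1 0 1
1 0 0

After press 3 at (2,1):
0 1 0
1 1 1
0 1 1

Answer: 0 1 0
1 1 1
0 1 1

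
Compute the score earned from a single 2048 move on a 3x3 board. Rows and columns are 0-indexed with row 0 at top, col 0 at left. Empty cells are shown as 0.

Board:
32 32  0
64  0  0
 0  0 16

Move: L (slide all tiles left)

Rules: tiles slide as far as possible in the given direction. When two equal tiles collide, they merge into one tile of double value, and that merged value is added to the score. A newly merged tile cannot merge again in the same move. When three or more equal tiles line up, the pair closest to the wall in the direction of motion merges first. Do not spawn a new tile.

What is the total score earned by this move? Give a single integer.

Answer: 64

Derivation:
Slide left:
row 0: [32, 32, 0] -> [64, 0, 0]  score +64 (running 64)
row 1: [64, 0, 0] -> [64, 0, 0]  score +0 (running 64)
row 2: [0, 0, 16] -> [16, 0, 0]  score +0 (running 64)
Board after move:
64  0  0
64  0  0
16  0  0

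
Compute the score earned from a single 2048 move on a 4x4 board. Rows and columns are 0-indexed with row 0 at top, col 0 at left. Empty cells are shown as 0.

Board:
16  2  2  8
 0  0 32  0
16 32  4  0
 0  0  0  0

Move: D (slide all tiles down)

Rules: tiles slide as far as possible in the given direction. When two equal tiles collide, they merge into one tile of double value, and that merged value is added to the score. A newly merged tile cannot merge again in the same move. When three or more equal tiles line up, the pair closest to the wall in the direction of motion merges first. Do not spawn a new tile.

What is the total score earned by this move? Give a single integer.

Slide down:
col 0: [16, 0, 16, 0] -> [0, 0, 0, 32]  score +32 (running 32)
col 1: [2, 0, 32, 0] -> [0, 0, 2, 32]  score +0 (running 32)
col 2: [2, 32, 4, 0] -> [0, 2, 32, 4]  score +0 (running 32)
col 3: [8, 0, 0, 0] -> [0, 0, 0, 8]  score +0 (running 32)
Board after move:
 0  0  0  0
 0  0  2  0
 0  2 32  0
32 32  4  8

Answer: 32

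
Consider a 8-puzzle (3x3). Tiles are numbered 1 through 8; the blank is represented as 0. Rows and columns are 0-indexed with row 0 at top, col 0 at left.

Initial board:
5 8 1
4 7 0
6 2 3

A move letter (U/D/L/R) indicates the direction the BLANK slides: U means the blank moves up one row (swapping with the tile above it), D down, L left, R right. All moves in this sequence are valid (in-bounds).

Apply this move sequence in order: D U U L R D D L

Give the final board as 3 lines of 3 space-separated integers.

Answer: 5 8 1
4 7 3
6 0 2

Derivation:
After move 1 (D):
5 8 1
4 7 3
6 2 0

After move 2 (U):
5 8 1
4 7 0
6 2 3

After move 3 (U):
5 8 0
4 7 1
6 2 3

After move 4 (L):
5 0 8
4 7 1
6 2 3

After move 5 (R):
5 8 0
4 7 1
6 2 3

After move 6 (D):
5 8 1
4 7 0
6 2 3

After move 7 (D):
5 8 1
4 7 3
6 2 0

After move 8 (L):
5 8 1
4 7 3
6 0 2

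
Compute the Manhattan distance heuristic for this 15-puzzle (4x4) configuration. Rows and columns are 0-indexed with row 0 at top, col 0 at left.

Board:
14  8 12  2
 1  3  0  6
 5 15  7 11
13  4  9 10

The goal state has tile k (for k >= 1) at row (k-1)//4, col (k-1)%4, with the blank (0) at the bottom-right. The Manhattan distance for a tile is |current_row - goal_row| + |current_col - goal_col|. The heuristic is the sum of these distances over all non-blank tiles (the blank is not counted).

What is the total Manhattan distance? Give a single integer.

Tile 14: at (0,0), goal (3,1), distance |0-3|+|0-1| = 4
Tile 8: at (0,1), goal (1,3), distance |0-1|+|1-3| = 3
Tile 12: at (0,2), goal (2,3), distance |0-2|+|2-3| = 3
Tile 2: at (0,3), goal (0,1), distance |0-0|+|3-1| = 2
Tile 1: at (1,0), goal (0,0), distance |1-0|+|0-0| = 1
Tile 3: at (1,1), goal (0,2), distance |1-0|+|1-2| = 2
Tile 6: at (1,3), goal (1,1), distance |1-1|+|3-1| = 2
Tile 5: at (2,0), goal (1,0), distance |2-1|+|0-0| = 1
Tile 15: at (2,1), goal (3,2), distance |2-3|+|1-2| = 2
Tile 7: at (2,2), goal (1,2), distance |2-1|+|2-2| = 1
Tile 11: at (2,3), goal (2,2), distance |2-2|+|3-2| = 1
Tile 13: at (3,0), goal (3,0), distance |3-3|+|0-0| = 0
Tile 4: at (3,1), goal (0,3), distance |3-0|+|1-3| = 5
Tile 9: at (3,2), goal (2,0), distance |3-2|+|2-0| = 3
Tile 10: at (3,3), goal (2,1), distance |3-2|+|3-1| = 3
Sum: 4 + 3 + 3 + 2 + 1 + 2 + 2 + 1 + 2 + 1 + 1 + 0 + 5 + 3 + 3 = 33

Answer: 33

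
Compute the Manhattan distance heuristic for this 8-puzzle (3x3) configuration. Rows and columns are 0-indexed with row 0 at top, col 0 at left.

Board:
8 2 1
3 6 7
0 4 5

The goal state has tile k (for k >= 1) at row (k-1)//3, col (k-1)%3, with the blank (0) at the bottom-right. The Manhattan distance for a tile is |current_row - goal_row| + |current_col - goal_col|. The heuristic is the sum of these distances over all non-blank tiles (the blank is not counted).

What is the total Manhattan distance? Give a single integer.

Tile 8: at (0,0), goal (2,1), distance |0-2|+|0-1| = 3
Tile 2: at (0,1), goal (0,1), distance |0-0|+|1-1| = 0
Tile 1: at (0,2), goal (0,0), distance |0-0|+|2-0| = 2
Tile 3: at (1,0), goal (0,2), distance |1-0|+|0-2| = 3
Tile 6: at (1,1), goal (1,2), distance |1-1|+|1-2| = 1
Tile 7: at (1,2), goal (2,0), distance |1-2|+|2-0| = 3
Tile 4: at (2,1), goal (1,0), distance |2-1|+|1-0| = 2
Tile 5: at (2,2), goal (1,1), distance |2-1|+|2-1| = 2
Sum: 3 + 0 + 2 + 3 + 1 + 3 + 2 + 2 = 16

Answer: 16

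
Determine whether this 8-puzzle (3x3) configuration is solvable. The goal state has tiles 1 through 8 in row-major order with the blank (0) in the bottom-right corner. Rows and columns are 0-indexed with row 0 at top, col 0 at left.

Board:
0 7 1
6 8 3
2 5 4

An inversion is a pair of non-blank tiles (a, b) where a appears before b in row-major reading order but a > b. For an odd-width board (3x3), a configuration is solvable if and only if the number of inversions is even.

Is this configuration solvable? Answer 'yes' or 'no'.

Answer: yes

Derivation:
Inversions (pairs i<j in row-major order where tile[i] > tile[j] > 0): 16
16 is even, so the puzzle is solvable.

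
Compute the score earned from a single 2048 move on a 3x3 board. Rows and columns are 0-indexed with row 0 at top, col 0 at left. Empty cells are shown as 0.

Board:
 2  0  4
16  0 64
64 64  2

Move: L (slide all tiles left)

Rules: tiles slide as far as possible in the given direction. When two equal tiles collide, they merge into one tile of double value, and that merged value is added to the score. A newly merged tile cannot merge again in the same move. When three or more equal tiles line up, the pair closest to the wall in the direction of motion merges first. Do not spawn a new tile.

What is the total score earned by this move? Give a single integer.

Slide left:
row 0: [2, 0, 4] -> [2, 4, 0]  score +0 (running 0)
row 1: [16, 0, 64] -> [16, 64, 0]  score +0 (running 0)
row 2: [64, 64, 2] -> [128, 2, 0]  score +128 (running 128)
Board after move:
  2   4   0
 16  64   0
128   2   0

Answer: 128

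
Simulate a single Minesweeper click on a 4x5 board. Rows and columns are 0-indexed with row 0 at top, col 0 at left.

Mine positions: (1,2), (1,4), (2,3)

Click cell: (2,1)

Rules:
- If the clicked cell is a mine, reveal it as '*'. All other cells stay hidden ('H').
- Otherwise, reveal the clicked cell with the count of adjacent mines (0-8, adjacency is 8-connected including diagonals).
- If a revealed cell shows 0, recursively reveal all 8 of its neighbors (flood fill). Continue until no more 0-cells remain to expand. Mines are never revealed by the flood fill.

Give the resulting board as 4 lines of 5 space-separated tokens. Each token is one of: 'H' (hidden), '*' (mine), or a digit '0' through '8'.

H H H H H
H H H H H
H 1 H H H
H H H H H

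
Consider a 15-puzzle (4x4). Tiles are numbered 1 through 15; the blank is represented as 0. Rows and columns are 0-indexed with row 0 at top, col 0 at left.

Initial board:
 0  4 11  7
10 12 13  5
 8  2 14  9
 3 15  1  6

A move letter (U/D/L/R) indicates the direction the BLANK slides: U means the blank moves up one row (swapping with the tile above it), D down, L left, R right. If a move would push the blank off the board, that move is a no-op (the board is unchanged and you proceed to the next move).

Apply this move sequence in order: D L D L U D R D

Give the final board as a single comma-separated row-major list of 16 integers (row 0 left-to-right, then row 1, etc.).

After move 1 (D):
10  4 11  7
 0 12 13  5
 8  2 14  9
 3 15  1  6

After move 2 (L):
10  4 11  7
 0 12 13  5
 8  2 14  9
 3 15  1  6

After move 3 (D):
10  4 11  7
 8 12 13  5
 0  2 14  9
 3 15  1  6

After move 4 (L):
10  4 11  7
 8 12 13  5
 0  2 14  9
 3 15  1  6

After move 5 (U):
10  4 11  7
 0 12 13  5
 8  2 14  9
 3 15  1  6

After move 6 (D):
10  4 11  7
 8 12 13  5
 0  2 14  9
 3 15  1  6

After move 7 (R):
10  4 11  7
 8 12 13  5
 2  0 14  9
 3 15  1  6

After move 8 (D):
10  4 11  7
 8 12 13  5
 2 15 14  9
 3  0  1  6

Answer: 10, 4, 11, 7, 8, 12, 13, 5, 2, 15, 14, 9, 3, 0, 1, 6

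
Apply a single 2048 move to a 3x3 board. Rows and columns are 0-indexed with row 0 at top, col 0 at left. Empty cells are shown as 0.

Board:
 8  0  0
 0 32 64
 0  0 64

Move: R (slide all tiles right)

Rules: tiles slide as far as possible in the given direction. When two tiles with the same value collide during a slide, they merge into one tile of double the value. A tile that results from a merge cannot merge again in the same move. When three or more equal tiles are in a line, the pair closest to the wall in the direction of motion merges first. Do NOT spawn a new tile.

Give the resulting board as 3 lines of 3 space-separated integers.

Answer:  0  0  8
 0 32 64
 0  0 64

Derivation:
Slide right:
row 0: [8, 0, 0] -> [0, 0, 8]
row 1: [0, 32, 64] -> [0, 32, 64]
row 2: [0, 0, 64] -> [0, 0, 64]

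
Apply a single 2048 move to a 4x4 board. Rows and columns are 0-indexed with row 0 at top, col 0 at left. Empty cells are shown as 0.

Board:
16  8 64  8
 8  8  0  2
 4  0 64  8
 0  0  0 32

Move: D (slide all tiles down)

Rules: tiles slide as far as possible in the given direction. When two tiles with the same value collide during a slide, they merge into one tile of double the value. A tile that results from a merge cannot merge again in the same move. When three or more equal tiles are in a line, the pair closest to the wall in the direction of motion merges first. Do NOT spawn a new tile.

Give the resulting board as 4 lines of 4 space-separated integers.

Answer:   0   0   0   8
 16   0   0   2
  8   0   0   8
  4  16 128  32

Derivation:
Slide down:
col 0: [16, 8, 4, 0] -> [0, 16, 8, 4]
col 1: [8, 8, 0, 0] -> [0, 0, 0, 16]
col 2: [64, 0, 64, 0] -> [0, 0, 0, 128]
col 3: [8, 2, 8, 32] -> [8, 2, 8, 32]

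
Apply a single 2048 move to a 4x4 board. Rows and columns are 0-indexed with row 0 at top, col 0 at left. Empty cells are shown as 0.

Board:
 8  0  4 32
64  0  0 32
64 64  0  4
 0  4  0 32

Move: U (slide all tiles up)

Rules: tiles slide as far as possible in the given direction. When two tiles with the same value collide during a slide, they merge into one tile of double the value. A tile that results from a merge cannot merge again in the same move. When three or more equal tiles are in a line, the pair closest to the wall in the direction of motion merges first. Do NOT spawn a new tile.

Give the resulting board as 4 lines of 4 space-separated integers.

Answer:   8  64   4  64
128   4   0   4
  0   0   0  32
  0   0   0   0

Derivation:
Slide up:
col 0: [8, 64, 64, 0] -> [8, 128, 0, 0]
col 1: [0, 0, 64, 4] -> [64, 4, 0, 0]
col 2: [4, 0, 0, 0] -> [4, 0, 0, 0]
col 3: [32, 32, 4, 32] -> [64, 4, 32, 0]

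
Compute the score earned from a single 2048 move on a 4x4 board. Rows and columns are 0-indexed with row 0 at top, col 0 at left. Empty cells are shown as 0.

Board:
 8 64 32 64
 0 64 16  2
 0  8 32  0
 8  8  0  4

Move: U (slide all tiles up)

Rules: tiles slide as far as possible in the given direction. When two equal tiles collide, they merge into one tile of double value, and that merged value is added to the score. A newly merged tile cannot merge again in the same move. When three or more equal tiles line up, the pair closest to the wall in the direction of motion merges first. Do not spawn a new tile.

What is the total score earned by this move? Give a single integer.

Answer: 160

Derivation:
Slide up:
col 0: [8, 0, 0, 8] -> [16, 0, 0, 0]  score +16 (running 16)
col 1: [64, 64, 8, 8] -> [128, 16, 0, 0]  score +144 (running 160)
col 2: [32, 16, 32, 0] -> [32, 16, 32, 0]  score +0 (running 160)
col 3: [64, 2, 0, 4] -> [64, 2, 4, 0]  score +0 (running 160)
Board after move:
 16 128  32  64
  0  16  16   2
  0   0  32   4
  0   0   0   0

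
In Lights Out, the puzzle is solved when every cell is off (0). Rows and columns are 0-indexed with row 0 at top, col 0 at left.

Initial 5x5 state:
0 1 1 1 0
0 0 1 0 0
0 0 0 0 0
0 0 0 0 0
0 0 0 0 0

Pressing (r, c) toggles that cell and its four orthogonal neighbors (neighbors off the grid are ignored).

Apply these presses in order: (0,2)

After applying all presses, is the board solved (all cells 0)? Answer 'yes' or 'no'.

Answer: yes

Derivation:
After press 1 at (0,2):
0 0 0 0 0
0 0 0 0 0
0 0 0 0 0
0 0 0 0 0
0 0 0 0 0

Lights still on: 0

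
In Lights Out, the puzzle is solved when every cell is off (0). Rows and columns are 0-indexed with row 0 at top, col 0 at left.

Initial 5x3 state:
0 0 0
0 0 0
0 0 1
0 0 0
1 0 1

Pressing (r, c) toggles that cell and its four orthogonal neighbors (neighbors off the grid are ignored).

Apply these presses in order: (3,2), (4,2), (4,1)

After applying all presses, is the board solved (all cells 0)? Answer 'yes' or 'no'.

After press 1 at (3,2):
0 0 0
0 0 0
0 0 0
0 1 1
1 0 0

After press 2 at (4,2):
0 0 0
0 0 0
0 0 0
0 1 0
1 1 1

After press 3 at (4,1):
0 0 0
0 0 0
0 0 0
0 0 0
0 0 0

Lights still on: 0

Answer: yes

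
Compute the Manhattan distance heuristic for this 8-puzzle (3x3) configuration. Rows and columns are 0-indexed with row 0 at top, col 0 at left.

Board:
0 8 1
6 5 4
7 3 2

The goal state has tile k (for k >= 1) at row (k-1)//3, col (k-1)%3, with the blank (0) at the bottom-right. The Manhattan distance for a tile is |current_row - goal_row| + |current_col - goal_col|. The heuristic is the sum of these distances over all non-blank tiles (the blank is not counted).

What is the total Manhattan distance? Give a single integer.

Tile 8: (0,1)->(2,1) = 2
Tile 1: (0,2)->(0,0) = 2
Tile 6: (1,0)->(1,2) = 2
Tile 5: (1,1)->(1,1) = 0
Tile 4: (1,2)->(1,0) = 2
Tile 7: (2,0)->(2,0) = 0
Tile 3: (2,1)->(0,2) = 3
Tile 2: (2,2)->(0,1) = 3
Sum: 2 + 2 + 2 + 0 + 2 + 0 + 3 + 3 = 14

Answer: 14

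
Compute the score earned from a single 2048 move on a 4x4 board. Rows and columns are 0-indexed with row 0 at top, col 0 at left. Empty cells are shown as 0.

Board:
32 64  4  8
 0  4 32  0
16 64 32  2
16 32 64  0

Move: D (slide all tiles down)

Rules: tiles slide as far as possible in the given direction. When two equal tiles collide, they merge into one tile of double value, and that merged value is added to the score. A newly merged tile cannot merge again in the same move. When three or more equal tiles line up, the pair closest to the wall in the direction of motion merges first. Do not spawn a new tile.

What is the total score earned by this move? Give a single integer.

Answer: 96

Derivation:
Slide down:
col 0: [32, 0, 16, 16] -> [0, 0, 32, 32]  score +32 (running 32)
col 1: [64, 4, 64, 32] -> [64, 4, 64, 32]  score +0 (running 32)
col 2: [4, 32, 32, 64] -> [0, 4, 64, 64]  score +64 (running 96)
col 3: [8, 0, 2, 0] -> [0, 0, 8, 2]  score +0 (running 96)
Board after move:
 0 64  0  0
 0  4  4  0
32 64 64  8
32 32 64  2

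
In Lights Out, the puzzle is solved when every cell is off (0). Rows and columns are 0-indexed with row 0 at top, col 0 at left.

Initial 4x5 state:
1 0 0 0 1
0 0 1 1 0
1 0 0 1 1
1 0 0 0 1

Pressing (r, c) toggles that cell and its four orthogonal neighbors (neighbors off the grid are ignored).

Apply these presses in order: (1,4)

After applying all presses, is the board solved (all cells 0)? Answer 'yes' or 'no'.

Answer: no

Derivation:
After press 1 at (1,4):
1 0 0 0 0
0 0 1 0 1
1 0 0 1 0
1 0 0 0 1

Lights still on: 7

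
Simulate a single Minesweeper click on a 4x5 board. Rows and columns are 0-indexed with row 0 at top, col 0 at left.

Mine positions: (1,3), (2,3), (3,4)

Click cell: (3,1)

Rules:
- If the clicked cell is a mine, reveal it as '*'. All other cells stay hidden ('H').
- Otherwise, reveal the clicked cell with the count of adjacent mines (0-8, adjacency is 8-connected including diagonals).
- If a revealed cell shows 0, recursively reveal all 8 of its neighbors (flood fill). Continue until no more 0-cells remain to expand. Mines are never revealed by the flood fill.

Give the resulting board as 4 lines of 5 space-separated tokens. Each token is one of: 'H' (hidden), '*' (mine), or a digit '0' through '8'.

0 0 1 H H
0 0 2 H H
0 0 2 H H
0 0 1 H H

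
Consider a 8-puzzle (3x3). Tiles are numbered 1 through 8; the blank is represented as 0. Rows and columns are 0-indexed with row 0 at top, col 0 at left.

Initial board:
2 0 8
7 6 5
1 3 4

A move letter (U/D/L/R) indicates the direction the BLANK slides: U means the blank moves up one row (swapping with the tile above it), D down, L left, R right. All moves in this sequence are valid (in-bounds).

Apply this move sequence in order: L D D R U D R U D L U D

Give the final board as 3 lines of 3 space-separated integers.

Answer: 7 2 8
1 6 5
3 0 4

Derivation:
After move 1 (L):
0 2 8
7 6 5
1 3 4

After move 2 (D):
7 2 8
0 6 5
1 3 4

After move 3 (D):
7 2 8
1 6 5
0 3 4

After move 4 (R):
7 2 8
1 6 5
3 0 4

After move 5 (U):
7 2 8
1 0 5
3 6 4

After move 6 (D):
7 2 8
1 6 5
3 0 4

After move 7 (R):
7 2 8
1 6 5
3 4 0

After move 8 (U):
7 2 8
1 6 0
3 4 5

After move 9 (D):
7 2 8
1 6 5
3 4 0

After move 10 (L):
7 2 8
1 6 5
3 0 4

After move 11 (U):
7 2 8
1 0 5
3 6 4

After move 12 (D):
7 2 8
1 6 5
3 0 4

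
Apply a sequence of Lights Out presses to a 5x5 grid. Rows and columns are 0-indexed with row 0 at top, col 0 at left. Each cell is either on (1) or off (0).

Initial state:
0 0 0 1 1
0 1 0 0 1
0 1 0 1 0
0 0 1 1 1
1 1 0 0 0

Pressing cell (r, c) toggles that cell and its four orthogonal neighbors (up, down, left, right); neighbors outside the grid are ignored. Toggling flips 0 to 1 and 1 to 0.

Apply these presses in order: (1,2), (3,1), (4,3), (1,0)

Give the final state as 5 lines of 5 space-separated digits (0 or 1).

After press 1 at (1,2):
0 0 1 1 1
0 0 1 1 1
0 1 1 1 0
0 0 1 1 1
1 1 0 0 0

After press 2 at (3,1):
0 0 1 1 1
0 0 1 1 1
0 0 1 1 0
1 1 0 1 1
1 0 0 0 0

After press 3 at (4,3):
0 0 1 1 1
0 0 1 1 1
0 0 1 1 0
1 1 0 0 1
1 0 1 1 1

After press 4 at (1,0):
1 0 1 1 1
1 1 1 1 1
1 0 1 1 0
1 1 0 0 1
1 0 1 1 1

Answer: 1 0 1 1 1
1 1 1 1 1
1 0 1 1 0
1 1 0 0 1
1 0 1 1 1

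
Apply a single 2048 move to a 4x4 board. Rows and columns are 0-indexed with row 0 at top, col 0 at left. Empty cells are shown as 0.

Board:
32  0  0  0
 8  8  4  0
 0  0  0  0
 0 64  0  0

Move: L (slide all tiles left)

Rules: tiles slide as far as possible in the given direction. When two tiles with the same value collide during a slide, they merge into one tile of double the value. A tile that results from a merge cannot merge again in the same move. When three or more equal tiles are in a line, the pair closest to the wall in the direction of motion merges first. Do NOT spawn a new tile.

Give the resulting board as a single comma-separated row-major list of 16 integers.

Answer: 32, 0, 0, 0, 16, 4, 0, 0, 0, 0, 0, 0, 64, 0, 0, 0

Derivation:
Slide left:
row 0: [32, 0, 0, 0] -> [32, 0, 0, 0]
row 1: [8, 8, 4, 0] -> [16, 4, 0, 0]
row 2: [0, 0, 0, 0] -> [0, 0, 0, 0]
row 3: [0, 64, 0, 0] -> [64, 0, 0, 0]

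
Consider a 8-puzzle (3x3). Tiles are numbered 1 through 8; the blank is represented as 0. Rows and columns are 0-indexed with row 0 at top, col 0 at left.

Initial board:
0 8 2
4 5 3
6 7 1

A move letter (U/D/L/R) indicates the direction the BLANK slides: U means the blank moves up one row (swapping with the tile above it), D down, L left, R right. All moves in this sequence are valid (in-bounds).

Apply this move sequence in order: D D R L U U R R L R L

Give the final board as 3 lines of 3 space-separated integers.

After move 1 (D):
4 8 2
0 5 3
6 7 1

After move 2 (D):
4 8 2
6 5 3
0 7 1

After move 3 (R):
4 8 2
6 5 3
7 0 1

After move 4 (L):
4 8 2
6 5 3
0 7 1

After move 5 (U):
4 8 2
0 5 3
6 7 1

After move 6 (U):
0 8 2
4 5 3
6 7 1

After move 7 (R):
8 0 2
4 5 3
6 7 1

After move 8 (R):
8 2 0
4 5 3
6 7 1

After move 9 (L):
8 0 2
4 5 3
6 7 1

After move 10 (R):
8 2 0
4 5 3
6 7 1

After move 11 (L):
8 0 2
4 5 3
6 7 1

Answer: 8 0 2
4 5 3
6 7 1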